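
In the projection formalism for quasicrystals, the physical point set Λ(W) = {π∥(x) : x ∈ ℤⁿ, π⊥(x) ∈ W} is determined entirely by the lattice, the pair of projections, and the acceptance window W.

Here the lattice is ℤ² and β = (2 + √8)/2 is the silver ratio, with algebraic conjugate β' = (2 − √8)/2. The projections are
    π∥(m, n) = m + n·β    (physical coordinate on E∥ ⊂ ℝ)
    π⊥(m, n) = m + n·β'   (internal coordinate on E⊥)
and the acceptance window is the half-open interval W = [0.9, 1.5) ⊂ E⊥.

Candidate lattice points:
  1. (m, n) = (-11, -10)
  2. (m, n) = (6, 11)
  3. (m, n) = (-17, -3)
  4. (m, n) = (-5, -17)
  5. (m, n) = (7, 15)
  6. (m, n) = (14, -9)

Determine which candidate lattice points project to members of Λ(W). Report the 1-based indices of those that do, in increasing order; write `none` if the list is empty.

2

Compute β' = (2−√8)/2 = -0.414214, so π⊥(m,n) = m -0.414214·n.
[1] lift (-11,-10): star map gives -6.857864; window check 0.9 ≤ -6.857864 < 1.5 is false → out
[2] lift (6,11): star map gives 1.443651; window check 0.9 ≤ 1.443651 < 1.5 is true → IN Λ
[3] lift (-17,-3): star map gives -15.757359; window check 0.9 ≤ -15.757359 < 1.5 is false → out
[4] lift (-5,-17): star map gives 2.041631; window check 0.9 ≤ 2.041631 < 1.5 is false → out
[5] lift (7,15): star map gives 0.786797; window check 0.9 ≤ 0.786797 < 1.5 is false → out
[6] lift (14,-9): star map gives 17.727922; window check 0.9 ≤ 17.727922 < 1.5 is false → out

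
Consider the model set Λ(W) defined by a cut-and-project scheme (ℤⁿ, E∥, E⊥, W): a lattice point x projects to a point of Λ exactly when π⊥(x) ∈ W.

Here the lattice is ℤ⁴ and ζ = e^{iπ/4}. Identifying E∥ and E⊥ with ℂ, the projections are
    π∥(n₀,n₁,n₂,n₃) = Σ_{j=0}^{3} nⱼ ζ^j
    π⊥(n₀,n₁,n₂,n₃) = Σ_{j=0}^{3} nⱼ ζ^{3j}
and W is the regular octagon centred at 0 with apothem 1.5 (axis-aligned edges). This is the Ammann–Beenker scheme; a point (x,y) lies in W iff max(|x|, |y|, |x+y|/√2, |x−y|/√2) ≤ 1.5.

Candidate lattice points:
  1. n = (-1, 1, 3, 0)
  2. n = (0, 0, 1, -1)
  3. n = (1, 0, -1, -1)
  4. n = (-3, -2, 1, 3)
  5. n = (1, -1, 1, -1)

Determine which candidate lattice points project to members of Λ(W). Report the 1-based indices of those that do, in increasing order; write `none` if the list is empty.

Internal map: ζ^{3j} for j=0..3 gives (1,0), (−√2/2,√2/2), (0,−1), (√2/2,√2/2).
candidate 1: n = (-1, 1, 3, 0) → π⊥ ≈ (-1.707107, -2.292893); max(|x|,|y|,|x±y|/√2) = 2.828427 > 1.5 ⇒ ∉ W
candidate 2: n = (0, 0, 1, -1) → π⊥ ≈ (-0.707107, -1.707107); max(|x|,|y|,|x±y|/√2) = 1.707107 > 1.5 ⇒ ∉ W
candidate 3: n = (1, 0, -1, -1) → π⊥ ≈ (+0.292893, +0.292893); max(|x|,|y|,|x±y|/√2) = 0.414214 ≤ 1.5 ⇒ ∈ W
candidate 4: n = (-3, -2, 1, 3) → π⊥ ≈ (+0.535534, -0.292893); max(|x|,|y|,|x±y|/√2) = 0.585786 ≤ 1.5 ⇒ ∈ W
candidate 5: n = (1, -1, 1, -1) → π⊥ ≈ (+1.000000, -2.414214); max(|x|,|y|,|x±y|/√2) = 2.414214 > 1.5 ⇒ ∉ W

3, 4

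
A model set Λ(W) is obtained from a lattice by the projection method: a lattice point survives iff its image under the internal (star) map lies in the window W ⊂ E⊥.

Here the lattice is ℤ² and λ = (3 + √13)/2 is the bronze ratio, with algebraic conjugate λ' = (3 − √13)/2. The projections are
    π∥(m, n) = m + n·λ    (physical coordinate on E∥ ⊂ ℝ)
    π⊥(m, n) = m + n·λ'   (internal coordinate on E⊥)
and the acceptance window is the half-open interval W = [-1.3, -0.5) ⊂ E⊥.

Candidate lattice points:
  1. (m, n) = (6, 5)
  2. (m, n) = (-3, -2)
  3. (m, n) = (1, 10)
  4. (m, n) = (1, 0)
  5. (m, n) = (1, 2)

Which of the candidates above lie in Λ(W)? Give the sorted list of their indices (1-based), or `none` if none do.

none

λ' = (3−√13)/2 ≈ -0.3028.
candidate 1: (m,n)=(6,5) → π∥ = 6+5·λ ≈ 22.5139, π⊥ = 6+5·λ' ≈ 4.4861 ∉ [-1.3, -0.5) ⇒ out
candidate 2: (m,n)=(-3,-2) → π∥ = -3-2·λ ≈ -9.6056, π⊥ = -3-2·λ' ≈ -2.3944 ∉ [-1.3, -0.5) ⇒ out
candidate 3: (m,n)=(1,10) → π∥ = 1+10·λ ≈ 34.0278, π⊥ = 1+10·λ' ≈ -2.0278 ∉ [-1.3, -0.5) ⇒ out
candidate 4: (m,n)=(1,0) → π∥ = 1+0·λ ≈ 1.0000, π⊥ = 1+0·λ' ≈ 1.0000 ∉ [-1.3, -0.5) ⇒ out
candidate 5: (m,n)=(1,2) → π∥ = 1+2·λ ≈ 7.6056, π⊥ = 1+2·λ' ≈ 0.3944 ∉ [-1.3, -0.5) ⇒ out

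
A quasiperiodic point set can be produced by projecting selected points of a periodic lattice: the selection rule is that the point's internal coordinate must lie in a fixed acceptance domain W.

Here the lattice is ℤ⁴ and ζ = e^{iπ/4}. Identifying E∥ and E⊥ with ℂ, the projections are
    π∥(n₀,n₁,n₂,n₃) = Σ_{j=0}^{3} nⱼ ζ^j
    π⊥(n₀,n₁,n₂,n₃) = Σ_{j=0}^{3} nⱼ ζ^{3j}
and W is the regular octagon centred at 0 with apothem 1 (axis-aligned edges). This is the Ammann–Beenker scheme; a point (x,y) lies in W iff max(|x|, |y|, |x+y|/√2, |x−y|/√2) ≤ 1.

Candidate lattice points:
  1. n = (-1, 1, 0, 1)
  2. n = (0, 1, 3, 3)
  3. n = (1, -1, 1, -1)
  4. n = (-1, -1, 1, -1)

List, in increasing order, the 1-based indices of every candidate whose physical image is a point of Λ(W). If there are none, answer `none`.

none

Internal map: ζ^{3j} for j=0..3 gives (1,0), (−√2/2,√2/2), (0,−1), (√2/2,√2/2).
candidate 1: n = (-1, 1, 0, 1) → π⊥ ≈ (-1.000000, +1.414214); max(|x|,|y|,|x±y|/√2) = 1.707107 > 1 ⇒ ∉ W
candidate 2: n = (0, 1, 3, 3) → π⊥ ≈ (+1.414214, -0.171573); max(|x|,|y|,|x±y|/√2) = 1.414214 > 1 ⇒ ∉ W
candidate 3: n = (1, -1, 1, -1) → π⊥ ≈ (+1.000000, -2.414214); max(|x|,|y|,|x±y|/√2) = 2.414214 > 1 ⇒ ∉ W
candidate 4: n = (-1, -1, 1, -1) → π⊥ ≈ (-1.000000, -2.414214); max(|x|,|y|,|x±y|/√2) = 2.414214 > 1 ⇒ ∉ W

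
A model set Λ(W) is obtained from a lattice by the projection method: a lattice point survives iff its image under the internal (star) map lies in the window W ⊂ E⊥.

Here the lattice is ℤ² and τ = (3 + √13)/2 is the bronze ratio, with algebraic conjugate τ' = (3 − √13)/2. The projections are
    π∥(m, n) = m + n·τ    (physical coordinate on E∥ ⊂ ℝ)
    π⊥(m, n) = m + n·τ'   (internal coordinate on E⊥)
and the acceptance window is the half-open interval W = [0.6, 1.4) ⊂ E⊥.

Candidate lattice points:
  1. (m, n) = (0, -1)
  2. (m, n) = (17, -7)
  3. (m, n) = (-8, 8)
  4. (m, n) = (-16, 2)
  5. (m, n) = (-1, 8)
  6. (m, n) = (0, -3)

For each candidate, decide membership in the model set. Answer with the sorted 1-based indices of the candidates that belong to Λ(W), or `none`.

6

Compute τ' = (3−√13)/2 = -0.3028, so π⊥(m,n) = m -0.3028·n.
#1 (0,-1): internal coord 0 + (-1)·τ' = +0.3028; +0.3028 ∉ [0.6, 1.4) → out
#2 (17,-7): internal coord 17 + (-7)·τ' = +19.1194; +19.1194 ∉ [0.6, 1.4) → out
#3 (-8,8): internal coord -8 + (8)·τ' = -10.4222; -10.4222 ∉ [0.6, 1.4) → out
#4 (-16,2): internal coord -16 + (2)·τ' = -16.6056; -16.6056 ∉ [0.6, 1.4) → out
#5 (-1,8): internal coord -1 + (8)·τ' = -3.4222; -3.4222 ∉ [0.6, 1.4) → out
#6 (0,-3): internal coord 0 + (-3)·τ' = +0.9083; +0.9083 ∈ [0.6, 1.4) → IN Λ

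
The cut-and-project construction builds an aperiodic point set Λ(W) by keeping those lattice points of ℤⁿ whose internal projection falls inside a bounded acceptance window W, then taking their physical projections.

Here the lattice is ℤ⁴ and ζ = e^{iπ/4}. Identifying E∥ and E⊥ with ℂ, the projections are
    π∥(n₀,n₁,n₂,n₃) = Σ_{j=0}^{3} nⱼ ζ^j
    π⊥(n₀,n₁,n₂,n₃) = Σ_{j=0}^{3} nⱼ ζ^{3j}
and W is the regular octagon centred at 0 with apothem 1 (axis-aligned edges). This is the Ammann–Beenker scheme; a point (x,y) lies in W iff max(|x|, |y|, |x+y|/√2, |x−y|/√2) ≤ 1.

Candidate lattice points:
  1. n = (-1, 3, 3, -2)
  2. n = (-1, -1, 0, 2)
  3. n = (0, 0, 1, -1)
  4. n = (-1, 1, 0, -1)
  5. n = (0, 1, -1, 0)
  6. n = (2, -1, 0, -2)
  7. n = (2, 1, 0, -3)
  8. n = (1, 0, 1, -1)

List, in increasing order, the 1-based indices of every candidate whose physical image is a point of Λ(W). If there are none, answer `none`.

none

π⊥(n) = n₀ + n₁ζ³ + n₂ζ⁶ + n₃ζ⁹ where ζ = e^{iπ/4}.
#1 (-1, 3, 3, -2): internal (-4.53553, -2.29289); octagon support 4.82843 vs apothem 1 → ∉ W
#2 (-1, -1, 0, 2): internal (1.12132, 0.70711); octagon support 1.29289 vs apothem 1 → ∉ W
#3 (0, 0, 1, -1): internal (-0.70711, -1.70711); octagon support 1.70711 vs apothem 1 → ∉ W
#4 (-1, 1, 0, -1): internal (-2.41421, 0.00000); octagon support 2.41421 vs apothem 1 → ∉ W
#5 (0, 1, -1, 0): internal (-0.70711, 1.70711); octagon support 1.70711 vs apothem 1 → ∉ W
#6 (2, -1, 0, -2): internal (1.29289, -2.12132); octagon support 2.41421 vs apothem 1 → ∉ W
#7 (2, 1, 0, -3): internal (-0.82843, -1.41421); octagon support 1.58579 vs apothem 1 → ∉ W
#8 (1, 0, 1, -1): internal (0.29289, -1.70711); octagon support 1.70711 vs apothem 1 → ∉ W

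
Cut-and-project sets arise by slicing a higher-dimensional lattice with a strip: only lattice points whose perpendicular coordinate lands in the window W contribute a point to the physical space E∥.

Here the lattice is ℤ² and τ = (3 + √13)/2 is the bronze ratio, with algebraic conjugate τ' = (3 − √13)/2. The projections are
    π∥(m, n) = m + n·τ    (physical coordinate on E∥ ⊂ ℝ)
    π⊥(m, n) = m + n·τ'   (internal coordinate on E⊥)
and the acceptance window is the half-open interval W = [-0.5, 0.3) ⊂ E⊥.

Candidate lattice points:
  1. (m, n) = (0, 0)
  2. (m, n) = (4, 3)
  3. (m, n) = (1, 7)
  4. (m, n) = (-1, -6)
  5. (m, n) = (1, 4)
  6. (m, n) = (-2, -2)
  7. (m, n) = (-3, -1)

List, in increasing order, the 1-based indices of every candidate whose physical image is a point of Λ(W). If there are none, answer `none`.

1, 5

τ' = (3−√13)/2 ≈ -0.3028.
candidate 1: (m,n)=(0,0) → π∥ = 0+0·τ ≈ 0.0000, π⊥ = 0+0·τ' ≈ 0.0000 ∈ [-0.5, 0.3) ⇒ IN Λ
candidate 2: (m,n)=(4,3) → π∥ = 4+3·τ ≈ 13.9083, π⊥ = 4+3·τ' ≈ 3.0917 ∉ [-0.5, 0.3) ⇒ out
candidate 3: (m,n)=(1,7) → π∥ = 1+7·τ ≈ 24.1194, π⊥ = 1+7·τ' ≈ -1.1194 ∉ [-0.5, 0.3) ⇒ out
candidate 4: (m,n)=(-1,-6) → π∥ = -1-6·τ ≈ -20.8167, π⊥ = -1-6·τ' ≈ 0.8167 ∉ [-0.5, 0.3) ⇒ out
candidate 5: (m,n)=(1,4) → π∥ = 1+4·τ ≈ 14.2111, π⊥ = 1+4·τ' ≈ -0.2111 ∈ [-0.5, 0.3) ⇒ IN Λ
candidate 6: (m,n)=(-2,-2) → π∥ = -2-2·τ ≈ -8.6056, π⊥ = -2-2·τ' ≈ -1.3944 ∉ [-0.5, 0.3) ⇒ out
candidate 7: (m,n)=(-3,-1) → π∥ = -3-1·τ ≈ -6.3028, π⊥ = -3-1·τ' ≈ -2.6972 ∉ [-0.5, 0.3) ⇒ out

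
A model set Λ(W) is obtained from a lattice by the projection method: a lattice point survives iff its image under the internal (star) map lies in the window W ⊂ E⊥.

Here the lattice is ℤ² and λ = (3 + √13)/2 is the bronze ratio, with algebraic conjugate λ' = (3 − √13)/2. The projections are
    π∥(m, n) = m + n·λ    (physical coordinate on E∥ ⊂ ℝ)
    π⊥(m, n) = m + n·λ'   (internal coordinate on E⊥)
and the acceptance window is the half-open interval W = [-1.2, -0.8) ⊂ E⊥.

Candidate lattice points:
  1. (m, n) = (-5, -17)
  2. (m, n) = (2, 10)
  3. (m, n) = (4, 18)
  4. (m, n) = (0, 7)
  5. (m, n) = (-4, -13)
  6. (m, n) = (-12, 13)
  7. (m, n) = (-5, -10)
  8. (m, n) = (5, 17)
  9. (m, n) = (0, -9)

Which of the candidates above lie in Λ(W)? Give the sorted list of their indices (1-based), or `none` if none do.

2

Numerically λ ≈ 3.3028 and λ' = −1/λ ≈ -0.3028.
[1] lift (-5,-17): star map gives 0.1472; window check -1.2 ≤ 0.1472 < -0.8 is false → out
[2] lift (2,10): star map gives -1.0278; window check -1.2 ≤ -1.0278 < -0.8 is true → IN Λ
[3] lift (4,18): star map gives -1.4500; window check -1.2 ≤ -1.4500 < -0.8 is false → out
[4] lift (0,7): star map gives -2.1194; window check -1.2 ≤ -2.1194 < -0.8 is false → out
[5] lift (-4,-13): star map gives -0.0639; window check -1.2 ≤ -0.0639 < -0.8 is false → out
[6] lift (-12,13): star map gives -15.9361; window check -1.2 ≤ -15.9361 < -0.8 is false → out
[7] lift (-5,-10): star map gives -1.9722; window check -1.2 ≤ -1.9722 < -0.8 is false → out
[8] lift (5,17): star map gives -0.1472; window check -1.2 ≤ -0.1472 < -0.8 is false → out
[9] lift (0,-9): star map gives 2.7250; window check -1.2 ≤ 2.7250 < -0.8 is false → out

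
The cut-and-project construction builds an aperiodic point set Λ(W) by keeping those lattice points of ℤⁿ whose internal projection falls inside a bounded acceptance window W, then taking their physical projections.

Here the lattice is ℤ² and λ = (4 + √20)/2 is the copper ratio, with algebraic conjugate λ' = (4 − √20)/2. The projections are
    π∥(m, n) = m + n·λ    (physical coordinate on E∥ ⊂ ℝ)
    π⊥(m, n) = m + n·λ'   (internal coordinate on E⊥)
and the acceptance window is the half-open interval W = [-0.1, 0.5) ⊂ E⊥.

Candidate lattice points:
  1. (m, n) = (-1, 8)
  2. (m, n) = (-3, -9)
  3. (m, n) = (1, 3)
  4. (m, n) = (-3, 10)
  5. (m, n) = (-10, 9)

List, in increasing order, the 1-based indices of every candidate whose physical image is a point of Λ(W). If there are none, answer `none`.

3

λ' = (4−√20)/2 ≈ -0.236068.
candidate 1: (m,n)=(-1,8) → π∥ = -1+8·λ ≈ 32.888544, π⊥ = -1+8·λ' ≈ -2.888544 ∉ [-0.1, 0.5) ⇒ out
candidate 2: (m,n)=(-3,-9) → π∥ = -3-9·λ ≈ -41.124612, π⊥ = -3-9·λ' ≈ -0.875388 ∉ [-0.1, 0.5) ⇒ out
candidate 3: (m,n)=(1,3) → π∥ = 1+3·λ ≈ 13.708204, π⊥ = 1+3·λ' ≈ 0.291796 ∈ [-0.1, 0.5) ⇒ IN Λ
candidate 4: (m,n)=(-3,10) → π∥ = -3+10·λ ≈ 39.360680, π⊥ = -3+10·λ' ≈ -5.360680 ∉ [-0.1, 0.5) ⇒ out
candidate 5: (m,n)=(-10,9) → π∥ = -10+9·λ ≈ 28.124612, π⊥ = -10+9·λ' ≈ -12.124612 ∉ [-0.1, 0.5) ⇒ out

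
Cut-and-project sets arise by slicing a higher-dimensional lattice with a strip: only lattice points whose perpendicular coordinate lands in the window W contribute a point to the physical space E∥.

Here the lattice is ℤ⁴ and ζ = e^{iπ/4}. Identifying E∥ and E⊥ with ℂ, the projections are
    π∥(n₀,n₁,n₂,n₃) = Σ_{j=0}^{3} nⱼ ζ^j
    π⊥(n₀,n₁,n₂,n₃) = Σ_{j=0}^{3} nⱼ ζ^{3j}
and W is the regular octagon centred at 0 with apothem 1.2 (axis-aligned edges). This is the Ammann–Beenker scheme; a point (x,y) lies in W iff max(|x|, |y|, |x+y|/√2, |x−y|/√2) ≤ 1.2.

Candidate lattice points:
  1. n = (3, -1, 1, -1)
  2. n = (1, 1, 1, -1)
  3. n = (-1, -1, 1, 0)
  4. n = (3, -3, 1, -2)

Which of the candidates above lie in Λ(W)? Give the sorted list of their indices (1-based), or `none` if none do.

2

With ζ = e^{iπ/4} the internal vectors are ζ^0,ζ^3,ζ^6,ζ^9.
#1 (3, -1, 1, -1): internal (3.0000, -2.4142); octagon support 3.8284 vs apothem 1.2 → ∉ W
#2 (1, 1, 1, -1): internal (-0.4142, -1.0000); octagon support 1.0000 vs apothem 1.2 → ∈ W
#3 (-1, -1, 1, 0): internal (-0.2929, -1.7071); octagon support 1.7071 vs apothem 1.2 → ∉ W
#4 (3, -3, 1, -2): internal (3.7071, -4.5355); octagon support 5.8284 vs apothem 1.2 → ∉ W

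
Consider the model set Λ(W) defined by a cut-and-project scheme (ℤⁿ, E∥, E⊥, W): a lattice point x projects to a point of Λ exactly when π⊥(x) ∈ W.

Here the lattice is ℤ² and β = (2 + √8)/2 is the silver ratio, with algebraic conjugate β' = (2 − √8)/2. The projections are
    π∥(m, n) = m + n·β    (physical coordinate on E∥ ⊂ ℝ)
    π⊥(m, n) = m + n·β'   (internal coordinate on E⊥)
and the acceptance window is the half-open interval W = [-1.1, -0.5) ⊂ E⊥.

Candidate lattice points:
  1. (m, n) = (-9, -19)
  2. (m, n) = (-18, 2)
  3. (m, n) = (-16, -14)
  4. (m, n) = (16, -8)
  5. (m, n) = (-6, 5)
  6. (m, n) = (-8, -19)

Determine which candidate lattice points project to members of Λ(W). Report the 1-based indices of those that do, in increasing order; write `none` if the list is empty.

Numerically β ≈ 2.414214 and β' = −1/β ≈ -0.414214.
[1] lift (-9,-19): star map gives -1.129942; window check -1.1 ≤ -1.129942 < -0.5 is false → out
[2] lift (-18,2): star map gives -18.828427; window check -1.1 ≤ -18.828427 < -0.5 is false → out
[3] lift (-16,-14): star map gives -10.201010; window check -1.1 ≤ -10.201010 < -0.5 is false → out
[4] lift (16,-8): star map gives 19.313708; window check -1.1 ≤ 19.313708 < -0.5 is false → out
[5] lift (-6,5): star map gives -8.071068; window check -1.1 ≤ -8.071068 < -0.5 is false → out
[6] lift (-8,-19): star map gives -0.129942; window check -1.1 ≤ -0.129942 < -0.5 is false → out

none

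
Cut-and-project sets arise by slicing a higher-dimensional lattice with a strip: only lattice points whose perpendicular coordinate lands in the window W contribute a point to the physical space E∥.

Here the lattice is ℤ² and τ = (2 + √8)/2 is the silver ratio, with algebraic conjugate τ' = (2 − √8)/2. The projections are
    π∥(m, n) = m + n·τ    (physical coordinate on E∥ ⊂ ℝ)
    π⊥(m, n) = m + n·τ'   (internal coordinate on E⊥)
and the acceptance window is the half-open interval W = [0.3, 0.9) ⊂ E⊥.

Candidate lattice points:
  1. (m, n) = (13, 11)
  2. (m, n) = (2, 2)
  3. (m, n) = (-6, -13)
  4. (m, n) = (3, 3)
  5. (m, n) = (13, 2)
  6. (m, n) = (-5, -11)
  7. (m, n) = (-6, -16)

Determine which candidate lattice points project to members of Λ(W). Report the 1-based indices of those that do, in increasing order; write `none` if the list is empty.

7

τ' = (2−√8)/2 ≈ -0.414214.
candidate 1: (m,n)=(13,11) → π∥ = 13+11·τ ≈ 39.556349, π⊥ = 13+11·τ' ≈ 8.443651 ∉ [0.3, 0.9) ⇒ out
candidate 2: (m,n)=(2,2) → π∥ = 2+2·τ ≈ 6.828427, π⊥ = 2+2·τ' ≈ 1.171573 ∉ [0.3, 0.9) ⇒ out
candidate 3: (m,n)=(-6,-13) → π∥ = -6-13·τ ≈ -37.384776, π⊥ = -6-13·τ' ≈ -0.615224 ∉ [0.3, 0.9) ⇒ out
candidate 4: (m,n)=(3,3) → π∥ = 3+3·τ ≈ 10.242641, π⊥ = 3+3·τ' ≈ 1.757359 ∉ [0.3, 0.9) ⇒ out
candidate 5: (m,n)=(13,2) → π∥ = 13+2·τ ≈ 17.828427, π⊥ = 13+2·τ' ≈ 12.171573 ∉ [0.3, 0.9) ⇒ out
candidate 6: (m,n)=(-5,-11) → π∥ = -5-11·τ ≈ -31.556349, π⊥ = -5-11·τ' ≈ -0.443651 ∉ [0.3, 0.9) ⇒ out
candidate 7: (m,n)=(-6,-16) → π∥ = -6-16·τ ≈ -44.627417, π⊥ = -6-16·τ' ≈ 0.627417 ∈ [0.3, 0.9) ⇒ IN Λ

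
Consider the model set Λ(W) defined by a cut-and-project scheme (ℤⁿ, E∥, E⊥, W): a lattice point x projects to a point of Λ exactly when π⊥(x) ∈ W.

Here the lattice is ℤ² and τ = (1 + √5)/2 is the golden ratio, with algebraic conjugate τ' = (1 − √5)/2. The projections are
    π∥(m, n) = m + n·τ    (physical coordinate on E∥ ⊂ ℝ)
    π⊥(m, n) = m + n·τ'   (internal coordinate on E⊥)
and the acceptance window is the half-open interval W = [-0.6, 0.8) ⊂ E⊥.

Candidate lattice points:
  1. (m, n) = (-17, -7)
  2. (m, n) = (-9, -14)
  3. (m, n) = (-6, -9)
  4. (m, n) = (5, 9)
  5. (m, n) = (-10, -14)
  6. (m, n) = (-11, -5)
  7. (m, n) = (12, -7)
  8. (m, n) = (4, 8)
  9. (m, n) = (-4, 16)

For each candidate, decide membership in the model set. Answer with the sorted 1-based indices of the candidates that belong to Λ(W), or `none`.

2, 3, 4

Compute τ' = (1−√5)/2 = -0.6180, so π⊥(m,n) = m -0.6180·n.
[1] lift (-17,-7): star map gives -12.6738; window check -0.6 ≤ -12.6738 < 0.8 is false → out
[2] lift (-9,-14): star map gives -0.3475; window check -0.6 ≤ -0.3475 < 0.8 is true → IN Λ
[3] lift (-6,-9): star map gives -0.4377; window check -0.6 ≤ -0.4377 < 0.8 is true → IN Λ
[4] lift (5,9): star map gives -0.5623; window check -0.6 ≤ -0.5623 < 0.8 is true → IN Λ
[5] lift (-10,-14): star map gives -1.3475; window check -0.6 ≤ -1.3475 < 0.8 is false → out
[6] lift (-11,-5): star map gives -7.9098; window check -0.6 ≤ -7.9098 < 0.8 is false → out
[7] lift (12,-7): star map gives 16.3262; window check -0.6 ≤ 16.3262 < 0.8 is false → out
[8] lift (4,8): star map gives -0.9443; window check -0.6 ≤ -0.9443 < 0.8 is false → out
[9] lift (-4,16): star map gives -13.8885; window check -0.6 ≤ -13.8885 < 0.8 is false → out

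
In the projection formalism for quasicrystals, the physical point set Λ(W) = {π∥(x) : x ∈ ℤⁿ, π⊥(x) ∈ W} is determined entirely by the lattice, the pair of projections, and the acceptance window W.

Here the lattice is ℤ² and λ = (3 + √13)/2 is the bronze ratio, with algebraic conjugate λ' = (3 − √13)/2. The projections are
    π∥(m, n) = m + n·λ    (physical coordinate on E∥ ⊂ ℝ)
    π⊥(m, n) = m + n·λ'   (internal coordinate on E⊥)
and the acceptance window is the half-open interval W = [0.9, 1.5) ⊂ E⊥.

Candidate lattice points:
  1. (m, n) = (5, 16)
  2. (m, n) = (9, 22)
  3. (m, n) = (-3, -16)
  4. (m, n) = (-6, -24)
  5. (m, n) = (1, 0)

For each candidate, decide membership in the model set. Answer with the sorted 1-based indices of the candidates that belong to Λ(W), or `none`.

λ' = (3−√13)/2 ≈ -0.30278.
[1] lift (5,16): star map gives 0.15559; window check 0.9 ≤ 0.15559 < 1.5 is false → out
[2] lift (9,22): star map gives 2.33894; window check 0.9 ≤ 2.33894 < 1.5 is false → out
[3] lift (-3,-16): star map gives 1.84441; window check 0.9 ≤ 1.84441 < 1.5 is false → out
[4] lift (-6,-24): star map gives 1.26662; window check 0.9 ≤ 1.26662 < 1.5 is true → IN Λ
[5] lift (1,0): star map gives 1.00000; window check 0.9 ≤ 1.00000 < 1.5 is true → IN Λ

4, 5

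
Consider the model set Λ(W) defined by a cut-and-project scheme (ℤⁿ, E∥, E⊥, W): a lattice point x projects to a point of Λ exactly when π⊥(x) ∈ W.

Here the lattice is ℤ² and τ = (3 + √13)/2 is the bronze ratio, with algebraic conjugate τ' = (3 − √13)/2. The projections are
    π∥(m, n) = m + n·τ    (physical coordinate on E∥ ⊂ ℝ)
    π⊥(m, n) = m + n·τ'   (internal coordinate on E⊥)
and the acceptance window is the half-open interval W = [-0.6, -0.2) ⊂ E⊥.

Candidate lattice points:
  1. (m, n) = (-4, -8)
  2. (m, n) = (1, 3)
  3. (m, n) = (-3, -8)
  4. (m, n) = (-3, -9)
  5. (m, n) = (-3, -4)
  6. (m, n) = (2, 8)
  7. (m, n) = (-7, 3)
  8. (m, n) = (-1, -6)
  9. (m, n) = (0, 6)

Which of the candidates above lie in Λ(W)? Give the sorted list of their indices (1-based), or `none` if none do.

Compute τ' = (3−√13)/2 = -0.302776, so π⊥(m,n) = m -0.302776·n.
#1 (-4,-8): internal coord -4 + (-8)·τ' = -1.577795; -1.577795 ∉ [-0.6, -0.2) → out
#2 (1,3): internal coord 1 + (3)·τ' = +0.091673; +0.091673 ∉ [-0.6, -0.2) → out
#3 (-3,-8): internal coord -3 + (-8)·τ' = -0.577795; -0.577795 ∈ [-0.6, -0.2) → IN Λ
#4 (-3,-9): internal coord -3 + (-9)·τ' = -0.275019; -0.275019 ∈ [-0.6, -0.2) → IN Λ
#5 (-3,-4): internal coord -3 + (-4)·τ' = -1.788897; -1.788897 ∉ [-0.6, -0.2) → out
#6 (2,8): internal coord 2 + (8)·τ' = -0.422205; -0.422205 ∈ [-0.6, -0.2) → IN Λ
#7 (-7,3): internal coord -7 + (3)·τ' = -7.908327; -7.908327 ∉ [-0.6, -0.2) → out
#8 (-1,-6): internal coord -1 + (-6)·τ' = +0.816654; +0.816654 ∉ [-0.6, -0.2) → out
#9 (0,6): internal coord 0 + (6)·τ' = -1.816654; -1.816654 ∉ [-0.6, -0.2) → out

3, 4, 6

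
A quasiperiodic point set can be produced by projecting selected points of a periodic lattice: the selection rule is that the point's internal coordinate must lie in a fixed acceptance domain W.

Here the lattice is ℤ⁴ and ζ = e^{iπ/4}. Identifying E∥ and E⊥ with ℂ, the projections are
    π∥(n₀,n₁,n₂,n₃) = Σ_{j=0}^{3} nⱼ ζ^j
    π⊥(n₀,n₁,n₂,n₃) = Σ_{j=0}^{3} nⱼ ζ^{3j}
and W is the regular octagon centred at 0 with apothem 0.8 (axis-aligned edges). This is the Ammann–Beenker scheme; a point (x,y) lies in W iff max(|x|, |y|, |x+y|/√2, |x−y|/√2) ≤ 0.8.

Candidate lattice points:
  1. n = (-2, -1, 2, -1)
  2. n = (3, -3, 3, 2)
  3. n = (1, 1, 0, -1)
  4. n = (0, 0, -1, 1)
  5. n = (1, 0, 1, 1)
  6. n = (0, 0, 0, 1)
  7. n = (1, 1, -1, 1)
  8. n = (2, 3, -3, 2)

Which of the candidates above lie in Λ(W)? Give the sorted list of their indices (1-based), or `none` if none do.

π⊥(n) = n₀ + n₁ζ³ + n₂ζ⁶ + n₃ζ⁹ where ζ = e^{iπ/4}.
candidate 1: n = (-2, -1, 2, -1) → π⊥ ≈ (-2.00000, -3.41421); max(|x|,|y|,|x±y|/√2) = 3.82843 > 0.8 ⇒ ∉ W
candidate 2: n = (3, -3, 3, 2) → π⊥ ≈ (+6.53553, -3.70711); max(|x|,|y|,|x±y|/√2) = 7.24264 > 0.8 ⇒ ∉ W
candidate 3: n = (1, 1, 0, -1) → π⊥ ≈ (-0.41421, +0.00000); max(|x|,|y|,|x±y|/√2) = 0.41421 ≤ 0.8 ⇒ ∈ W
candidate 4: n = (0, 0, -1, 1) → π⊥ ≈ (+0.70711, +1.70711); max(|x|,|y|,|x±y|/√2) = 1.70711 > 0.8 ⇒ ∉ W
candidate 5: n = (1, 0, 1, 1) → π⊥ ≈ (+1.70711, -0.29289); max(|x|,|y|,|x±y|/√2) = 1.70711 > 0.8 ⇒ ∉ W
candidate 6: n = (0, 0, 0, 1) → π⊥ ≈ (+0.70711, +0.70711); max(|x|,|y|,|x±y|/√2) = 1.00000 > 0.8 ⇒ ∉ W
candidate 7: n = (1, 1, -1, 1) → π⊥ ≈ (+1.00000, +2.41421); max(|x|,|y|,|x±y|/√2) = 2.41421 > 0.8 ⇒ ∉ W
candidate 8: n = (2, 3, -3, 2) → π⊥ ≈ (+1.29289, +6.53553); max(|x|,|y|,|x±y|/√2) = 6.53553 > 0.8 ⇒ ∉ W

3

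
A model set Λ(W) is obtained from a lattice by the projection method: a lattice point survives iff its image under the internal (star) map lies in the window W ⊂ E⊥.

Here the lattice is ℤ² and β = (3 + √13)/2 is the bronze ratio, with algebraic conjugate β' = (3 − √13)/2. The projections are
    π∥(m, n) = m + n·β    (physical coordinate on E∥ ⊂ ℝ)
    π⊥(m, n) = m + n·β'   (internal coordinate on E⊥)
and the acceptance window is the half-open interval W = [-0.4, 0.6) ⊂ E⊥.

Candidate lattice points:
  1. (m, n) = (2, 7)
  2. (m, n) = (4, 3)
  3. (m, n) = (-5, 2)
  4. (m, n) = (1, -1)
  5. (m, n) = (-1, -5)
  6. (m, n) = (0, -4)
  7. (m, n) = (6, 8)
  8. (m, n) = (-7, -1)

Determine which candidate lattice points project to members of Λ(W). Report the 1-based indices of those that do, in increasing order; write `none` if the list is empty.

1, 5

Numerically β ≈ 3.30278 and β' = −1/β ≈ -0.30278.
[1] lift (2,7): star map gives -0.11943; window check -0.4 ≤ -0.11943 < 0.6 is true → IN Λ
[2] lift (4,3): star map gives 3.09167; window check -0.4 ≤ 3.09167 < 0.6 is false → out
[3] lift (-5,2): star map gives -5.60555; window check -0.4 ≤ -5.60555 < 0.6 is false → out
[4] lift (1,-1): star map gives 1.30278; window check -0.4 ≤ 1.30278 < 0.6 is false → out
[5] lift (-1,-5): star map gives 0.51388; window check -0.4 ≤ 0.51388 < 0.6 is true → IN Λ
[6] lift (0,-4): star map gives 1.21110; window check -0.4 ≤ 1.21110 < 0.6 is false → out
[7] lift (6,8): star map gives 3.57779; window check -0.4 ≤ 3.57779 < 0.6 is false → out
[8] lift (-7,-1): star map gives -6.69722; window check -0.4 ≤ -6.69722 < 0.6 is false → out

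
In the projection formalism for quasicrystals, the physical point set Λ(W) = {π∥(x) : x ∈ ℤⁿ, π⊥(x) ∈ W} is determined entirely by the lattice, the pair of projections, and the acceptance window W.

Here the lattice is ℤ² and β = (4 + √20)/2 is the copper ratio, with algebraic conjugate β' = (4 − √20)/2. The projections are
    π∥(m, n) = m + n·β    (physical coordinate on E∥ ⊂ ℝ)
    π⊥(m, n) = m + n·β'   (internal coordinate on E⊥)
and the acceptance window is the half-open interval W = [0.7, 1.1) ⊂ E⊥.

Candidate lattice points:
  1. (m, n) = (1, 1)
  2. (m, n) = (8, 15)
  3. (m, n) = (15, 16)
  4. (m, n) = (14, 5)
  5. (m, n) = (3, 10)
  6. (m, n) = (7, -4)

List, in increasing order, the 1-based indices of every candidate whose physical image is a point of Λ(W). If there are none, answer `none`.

β' = (4−√20)/2 ≈ -0.2361.
candidate 1: (m,n)=(1,1) → π∥ = 1+1·β ≈ 5.2361, π⊥ = 1+1·β' ≈ 0.7639 ∈ [0.7, 1.1) ⇒ IN Λ
candidate 2: (m,n)=(8,15) → π∥ = 8+15·β ≈ 71.5410, π⊥ = 8+15·β' ≈ 4.4590 ∉ [0.7, 1.1) ⇒ out
candidate 3: (m,n)=(15,16) → π∥ = 15+16·β ≈ 82.7771, π⊥ = 15+16·β' ≈ 11.2229 ∉ [0.7, 1.1) ⇒ out
candidate 4: (m,n)=(14,5) → π∥ = 14+5·β ≈ 35.1803, π⊥ = 14+5·β' ≈ 12.8197 ∉ [0.7, 1.1) ⇒ out
candidate 5: (m,n)=(3,10) → π∥ = 3+10·β ≈ 45.3607, π⊥ = 3+10·β' ≈ 0.6393 ∉ [0.7, 1.1) ⇒ out
candidate 6: (m,n)=(7,-4) → π∥ = 7-4·β ≈ -9.9443, π⊥ = 7-4·β' ≈ 7.9443 ∉ [0.7, 1.1) ⇒ out

1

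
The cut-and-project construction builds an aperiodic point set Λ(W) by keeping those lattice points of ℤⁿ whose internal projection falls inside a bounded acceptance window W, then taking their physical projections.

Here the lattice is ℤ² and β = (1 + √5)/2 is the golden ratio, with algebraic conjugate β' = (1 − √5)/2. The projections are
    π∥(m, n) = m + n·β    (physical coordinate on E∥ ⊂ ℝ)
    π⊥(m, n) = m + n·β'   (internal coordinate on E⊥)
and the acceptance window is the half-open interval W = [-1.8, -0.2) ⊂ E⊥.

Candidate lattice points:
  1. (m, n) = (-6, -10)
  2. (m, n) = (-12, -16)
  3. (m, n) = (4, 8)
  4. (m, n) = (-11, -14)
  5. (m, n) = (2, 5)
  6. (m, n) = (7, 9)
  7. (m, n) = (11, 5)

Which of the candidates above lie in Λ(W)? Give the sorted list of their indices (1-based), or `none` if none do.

β' = (1−√5)/2 ≈ -0.61803.
candidate 1: (m,n)=(-6,-10) → π∥ = -6-10·β ≈ -22.18034, π⊥ = -6-10·β' ≈ 0.18034 ∉ [-1.8, -0.2) ⇒ out
candidate 2: (m,n)=(-12,-16) → π∥ = -12-16·β ≈ -37.88854, π⊥ = -12-16·β' ≈ -2.11146 ∉ [-1.8, -0.2) ⇒ out
candidate 3: (m,n)=(4,8) → π∥ = 4+8·β ≈ 16.94427, π⊥ = 4+8·β' ≈ -0.94427 ∈ [-1.8, -0.2) ⇒ IN Λ
candidate 4: (m,n)=(-11,-14) → π∥ = -11-14·β ≈ -33.65248, π⊥ = -11-14·β' ≈ -2.34752 ∉ [-1.8, -0.2) ⇒ out
candidate 5: (m,n)=(2,5) → π∥ = 2+5·β ≈ 10.09017, π⊥ = 2+5·β' ≈ -1.09017 ∈ [-1.8, -0.2) ⇒ IN Λ
candidate 6: (m,n)=(7,9) → π∥ = 7+9·β ≈ 21.56231, π⊥ = 7+9·β' ≈ 1.43769 ∉ [-1.8, -0.2) ⇒ out
candidate 7: (m,n)=(11,5) → π∥ = 11+5·β ≈ 19.09017, π⊥ = 11+5·β' ≈ 7.90983 ∉ [-1.8, -0.2) ⇒ out

3, 5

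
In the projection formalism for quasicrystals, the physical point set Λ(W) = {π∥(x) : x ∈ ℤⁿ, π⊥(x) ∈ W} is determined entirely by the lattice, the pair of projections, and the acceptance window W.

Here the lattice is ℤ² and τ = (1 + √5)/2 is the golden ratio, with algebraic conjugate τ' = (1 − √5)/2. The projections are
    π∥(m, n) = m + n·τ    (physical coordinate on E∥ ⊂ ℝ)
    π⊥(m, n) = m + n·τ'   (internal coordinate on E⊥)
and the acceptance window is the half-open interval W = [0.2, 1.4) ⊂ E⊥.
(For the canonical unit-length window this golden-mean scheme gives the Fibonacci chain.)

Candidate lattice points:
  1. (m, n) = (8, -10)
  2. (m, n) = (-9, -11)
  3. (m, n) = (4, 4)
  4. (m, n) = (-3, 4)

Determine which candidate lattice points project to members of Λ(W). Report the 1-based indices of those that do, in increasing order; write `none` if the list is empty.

none

Numerically τ ≈ 1.618034 and τ' = −1/τ ≈ -0.618034.
[1] lift (8,-10): star map gives 14.180340; window check 0.2 ≤ 14.180340 < 1.4 is false → out
[2] lift (-9,-11): star map gives -2.201626; window check 0.2 ≤ -2.201626 < 1.4 is false → out
[3] lift (4,4): star map gives 1.527864; window check 0.2 ≤ 1.527864 < 1.4 is false → out
[4] lift (-3,4): star map gives -5.472136; window check 0.2 ≤ -5.472136 < 1.4 is false → out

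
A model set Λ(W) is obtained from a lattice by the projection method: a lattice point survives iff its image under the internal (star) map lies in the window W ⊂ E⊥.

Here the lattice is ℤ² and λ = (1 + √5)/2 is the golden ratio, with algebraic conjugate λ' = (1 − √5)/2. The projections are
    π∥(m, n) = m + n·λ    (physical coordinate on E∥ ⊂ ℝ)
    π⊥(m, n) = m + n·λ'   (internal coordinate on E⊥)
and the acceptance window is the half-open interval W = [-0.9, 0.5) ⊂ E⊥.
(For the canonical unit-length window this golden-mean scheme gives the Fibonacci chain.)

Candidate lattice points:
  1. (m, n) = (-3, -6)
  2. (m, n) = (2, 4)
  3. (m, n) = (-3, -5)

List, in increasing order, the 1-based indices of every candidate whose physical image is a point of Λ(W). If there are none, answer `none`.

Numerically λ ≈ 1.6180 and λ' = −1/λ ≈ -0.6180.
[1] lift (-3,-6): star map gives 0.7082; window check -0.9 ≤ 0.7082 < 0.5 is false → out
[2] lift (2,4): star map gives -0.4721; window check -0.9 ≤ -0.4721 < 0.5 is true → IN Λ
[3] lift (-3,-5): star map gives 0.0902; window check -0.9 ≤ 0.0902 < 0.5 is true → IN Λ

2, 3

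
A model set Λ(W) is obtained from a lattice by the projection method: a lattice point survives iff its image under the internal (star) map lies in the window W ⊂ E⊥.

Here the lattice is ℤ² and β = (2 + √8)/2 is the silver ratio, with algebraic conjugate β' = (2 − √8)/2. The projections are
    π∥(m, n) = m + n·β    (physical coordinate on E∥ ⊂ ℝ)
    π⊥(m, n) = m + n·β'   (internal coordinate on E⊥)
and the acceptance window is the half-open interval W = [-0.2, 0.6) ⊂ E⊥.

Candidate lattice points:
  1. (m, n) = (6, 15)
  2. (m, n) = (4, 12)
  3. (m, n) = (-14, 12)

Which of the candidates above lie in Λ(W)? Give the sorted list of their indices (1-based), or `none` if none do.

Compute β' = (2−√8)/2 = -0.41421, so π⊥(m,n) = m -0.41421·n.
[1] lift (6,15): star map gives -0.21320; window check -0.2 ≤ -0.21320 < 0.6 is false → out
[2] lift (4,12): star map gives -0.97056; window check -0.2 ≤ -0.97056 < 0.6 is false → out
[3] lift (-14,12): star map gives -18.97056; window check -0.2 ≤ -18.97056 < 0.6 is false → out

none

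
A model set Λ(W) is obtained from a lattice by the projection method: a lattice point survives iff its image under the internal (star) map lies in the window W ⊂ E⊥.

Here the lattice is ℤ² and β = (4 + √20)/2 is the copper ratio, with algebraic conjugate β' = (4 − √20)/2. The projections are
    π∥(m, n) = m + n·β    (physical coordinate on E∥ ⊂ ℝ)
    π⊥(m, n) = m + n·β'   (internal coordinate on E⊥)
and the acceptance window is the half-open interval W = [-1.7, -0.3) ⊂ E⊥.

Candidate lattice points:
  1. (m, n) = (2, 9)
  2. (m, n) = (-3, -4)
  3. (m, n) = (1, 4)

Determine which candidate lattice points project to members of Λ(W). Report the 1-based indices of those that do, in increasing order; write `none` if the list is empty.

Compute β' = (4−√20)/2 = -0.23607, so π⊥(m,n) = m -0.23607·n.
#1 (2,9): internal coord 2 + (9)·β' = -0.12461; -0.12461 ∉ [-1.7, -0.3) → out
#2 (-3,-4): internal coord -3 + (-4)·β' = -2.05573; -2.05573 ∉ [-1.7, -0.3) → out
#3 (1,4): internal coord 1 + (4)·β' = +0.05573; +0.05573 ∉ [-1.7, -0.3) → out

none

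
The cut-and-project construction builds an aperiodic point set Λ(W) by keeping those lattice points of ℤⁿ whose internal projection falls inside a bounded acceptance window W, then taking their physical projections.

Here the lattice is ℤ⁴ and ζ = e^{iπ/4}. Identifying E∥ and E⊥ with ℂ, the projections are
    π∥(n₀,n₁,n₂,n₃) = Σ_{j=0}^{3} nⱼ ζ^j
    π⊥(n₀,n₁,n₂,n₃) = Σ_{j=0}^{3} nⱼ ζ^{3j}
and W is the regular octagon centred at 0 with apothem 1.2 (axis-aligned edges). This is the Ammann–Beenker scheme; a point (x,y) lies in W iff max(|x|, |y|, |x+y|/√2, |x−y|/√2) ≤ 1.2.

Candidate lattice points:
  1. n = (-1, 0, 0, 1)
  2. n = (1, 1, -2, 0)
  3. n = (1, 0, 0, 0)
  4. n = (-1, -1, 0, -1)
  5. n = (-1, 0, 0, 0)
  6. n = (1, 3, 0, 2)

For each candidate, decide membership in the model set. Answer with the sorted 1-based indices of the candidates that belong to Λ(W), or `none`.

π⊥(n) = n₀ + n₁ζ³ + n₂ζ⁶ + n₃ζ⁹ where ζ = e^{iπ/4}.
#1 (-1, 0, 0, 1): internal (-0.2929, 0.7071); octagon support 0.7071 vs apothem 1.2 → ∈ W
#2 (1, 1, -2, 0): internal (0.2929, 2.7071); octagon support 2.7071 vs apothem 1.2 → ∉ W
#3 (1, 0, 0, 0): internal (1.0000, 0.0000); octagon support 1.0000 vs apothem 1.2 → ∈ W
#4 (-1, -1, 0, -1): internal (-1.0000, -1.4142); octagon support 1.7071 vs apothem 1.2 → ∉ W
#5 (-1, 0, 0, 0): internal (-1.0000, 0.0000); octagon support 1.0000 vs apothem 1.2 → ∈ W
#6 (1, 3, 0, 2): internal (0.2929, 3.5355); octagon support 3.5355 vs apothem 1.2 → ∉ W

1, 3, 5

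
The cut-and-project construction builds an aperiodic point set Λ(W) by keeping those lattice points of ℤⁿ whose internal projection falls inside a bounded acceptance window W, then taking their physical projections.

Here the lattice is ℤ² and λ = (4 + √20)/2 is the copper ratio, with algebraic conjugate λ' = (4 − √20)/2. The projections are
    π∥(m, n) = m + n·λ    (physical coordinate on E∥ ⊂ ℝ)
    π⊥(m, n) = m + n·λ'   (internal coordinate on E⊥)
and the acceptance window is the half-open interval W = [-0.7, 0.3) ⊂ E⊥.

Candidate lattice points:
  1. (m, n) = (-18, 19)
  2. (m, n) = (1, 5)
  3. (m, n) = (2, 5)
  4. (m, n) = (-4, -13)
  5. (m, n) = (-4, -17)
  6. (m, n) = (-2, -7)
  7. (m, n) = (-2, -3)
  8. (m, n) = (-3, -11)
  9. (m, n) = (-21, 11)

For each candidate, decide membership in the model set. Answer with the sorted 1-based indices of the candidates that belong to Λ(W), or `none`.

Numerically λ ≈ 4.2361 and λ' = −1/λ ≈ -0.2361.
#1 (-18,19): internal coord -18 + (19)·λ' = -22.4853; -22.4853 ∉ [-0.7, 0.3) → out
#2 (1,5): internal coord 1 + (5)·λ' = -0.1803; -0.1803 ∈ [-0.7, 0.3) → IN Λ
#3 (2,5): internal coord 2 + (5)·λ' = +0.8197; +0.8197 ∉ [-0.7, 0.3) → out
#4 (-4,-13): internal coord -4 + (-13)·λ' = -0.9311; -0.9311 ∉ [-0.7, 0.3) → out
#5 (-4,-17): internal coord -4 + (-17)·λ' = +0.0132; +0.0132 ∈ [-0.7, 0.3) → IN Λ
#6 (-2,-7): internal coord -2 + (-7)·λ' = -0.3475; -0.3475 ∈ [-0.7, 0.3) → IN Λ
#7 (-2,-3): internal coord -2 + (-3)·λ' = -1.2918; -1.2918 ∉ [-0.7, 0.3) → out
#8 (-3,-11): internal coord -3 + (-11)·λ' = -0.4033; -0.4033 ∈ [-0.7, 0.3) → IN Λ
#9 (-21,11): internal coord -21 + (11)·λ' = -23.5967; -23.5967 ∉ [-0.7, 0.3) → out

2, 5, 6, 8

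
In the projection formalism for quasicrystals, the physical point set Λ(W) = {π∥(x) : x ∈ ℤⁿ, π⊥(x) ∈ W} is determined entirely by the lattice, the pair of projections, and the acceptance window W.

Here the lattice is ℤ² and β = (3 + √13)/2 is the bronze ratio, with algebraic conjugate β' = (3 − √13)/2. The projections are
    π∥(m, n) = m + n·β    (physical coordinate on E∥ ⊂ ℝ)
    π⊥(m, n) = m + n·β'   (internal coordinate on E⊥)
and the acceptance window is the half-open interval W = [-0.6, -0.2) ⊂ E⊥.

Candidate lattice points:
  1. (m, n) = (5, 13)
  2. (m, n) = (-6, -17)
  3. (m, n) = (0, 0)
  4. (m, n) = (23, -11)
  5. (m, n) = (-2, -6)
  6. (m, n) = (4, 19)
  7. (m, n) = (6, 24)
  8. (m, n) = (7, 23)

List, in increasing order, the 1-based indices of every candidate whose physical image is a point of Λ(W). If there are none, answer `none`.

Compute β' = (3−√13)/2 = -0.30278, so π⊥(m,n) = m -0.30278·n.
[1] lift (5,13): star map gives 1.06392; window check -0.6 ≤ 1.06392 < -0.2 is false → out
[2] lift (-6,-17): star map gives -0.85281; window check -0.6 ≤ -0.85281 < -0.2 is false → out
[3] lift (0,0): star map gives 0.00000; window check -0.6 ≤ 0.00000 < -0.2 is false → out
[4] lift (23,-11): star map gives 26.33053; window check -0.6 ≤ 26.33053 < -0.2 is false → out
[5] lift (-2,-6): star map gives -0.18335; window check -0.6 ≤ -0.18335 < -0.2 is false → out
[6] lift (4,19): star map gives -1.75274; window check -0.6 ≤ -1.75274 < -0.2 is false → out
[7] lift (6,24): star map gives -1.26662; window check -0.6 ≤ -1.26662 < -0.2 is false → out
[8] lift (7,23): star map gives 0.03616; window check -0.6 ≤ 0.03616 < -0.2 is false → out

none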